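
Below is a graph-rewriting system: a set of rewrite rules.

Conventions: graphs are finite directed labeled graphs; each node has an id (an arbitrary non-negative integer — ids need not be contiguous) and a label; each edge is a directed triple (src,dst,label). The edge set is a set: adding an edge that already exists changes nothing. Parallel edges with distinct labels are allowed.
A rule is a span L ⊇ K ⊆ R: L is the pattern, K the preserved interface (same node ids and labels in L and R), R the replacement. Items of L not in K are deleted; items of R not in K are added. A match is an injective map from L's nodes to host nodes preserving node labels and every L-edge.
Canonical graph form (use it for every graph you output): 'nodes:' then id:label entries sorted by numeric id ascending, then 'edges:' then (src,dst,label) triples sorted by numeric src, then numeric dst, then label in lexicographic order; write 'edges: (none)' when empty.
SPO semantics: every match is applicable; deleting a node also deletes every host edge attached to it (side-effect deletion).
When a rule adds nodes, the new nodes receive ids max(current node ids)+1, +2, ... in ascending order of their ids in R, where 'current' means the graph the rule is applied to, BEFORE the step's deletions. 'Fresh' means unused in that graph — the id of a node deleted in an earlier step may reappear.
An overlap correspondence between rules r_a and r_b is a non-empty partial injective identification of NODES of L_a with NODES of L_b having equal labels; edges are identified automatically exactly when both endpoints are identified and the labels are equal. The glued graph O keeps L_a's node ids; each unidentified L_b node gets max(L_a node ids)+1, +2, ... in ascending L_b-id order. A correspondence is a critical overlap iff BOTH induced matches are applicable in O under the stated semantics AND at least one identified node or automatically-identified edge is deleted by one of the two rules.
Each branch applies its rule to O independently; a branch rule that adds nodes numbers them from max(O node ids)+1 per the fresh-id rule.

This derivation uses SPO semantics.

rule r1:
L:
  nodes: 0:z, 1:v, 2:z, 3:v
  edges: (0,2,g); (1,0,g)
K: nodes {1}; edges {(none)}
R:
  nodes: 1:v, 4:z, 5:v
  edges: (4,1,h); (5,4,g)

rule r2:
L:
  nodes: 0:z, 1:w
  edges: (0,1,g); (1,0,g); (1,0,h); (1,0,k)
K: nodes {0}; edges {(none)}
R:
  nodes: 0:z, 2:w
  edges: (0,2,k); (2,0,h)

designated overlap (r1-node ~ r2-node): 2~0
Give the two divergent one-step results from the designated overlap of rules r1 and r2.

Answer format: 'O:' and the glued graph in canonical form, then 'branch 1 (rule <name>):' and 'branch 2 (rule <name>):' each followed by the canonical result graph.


O:
nodes: 0:z, 1:v, 2:z, 3:v, 4:w
edges: (0,2,g); (1,0,g); (2,4,g); (4,2,g); (4,2,h); (4,2,k)
branch 1 (rule r1):
nodes: 1:v, 4:w, 5:z, 6:v
edges: (5,1,h); (6,5,g)
branch 2 (rule r2):
nodes: 0:z, 1:v, 2:z, 3:v, 5:w
edges: (0,2,g); (1,0,g); (2,5,k); (5,2,h)


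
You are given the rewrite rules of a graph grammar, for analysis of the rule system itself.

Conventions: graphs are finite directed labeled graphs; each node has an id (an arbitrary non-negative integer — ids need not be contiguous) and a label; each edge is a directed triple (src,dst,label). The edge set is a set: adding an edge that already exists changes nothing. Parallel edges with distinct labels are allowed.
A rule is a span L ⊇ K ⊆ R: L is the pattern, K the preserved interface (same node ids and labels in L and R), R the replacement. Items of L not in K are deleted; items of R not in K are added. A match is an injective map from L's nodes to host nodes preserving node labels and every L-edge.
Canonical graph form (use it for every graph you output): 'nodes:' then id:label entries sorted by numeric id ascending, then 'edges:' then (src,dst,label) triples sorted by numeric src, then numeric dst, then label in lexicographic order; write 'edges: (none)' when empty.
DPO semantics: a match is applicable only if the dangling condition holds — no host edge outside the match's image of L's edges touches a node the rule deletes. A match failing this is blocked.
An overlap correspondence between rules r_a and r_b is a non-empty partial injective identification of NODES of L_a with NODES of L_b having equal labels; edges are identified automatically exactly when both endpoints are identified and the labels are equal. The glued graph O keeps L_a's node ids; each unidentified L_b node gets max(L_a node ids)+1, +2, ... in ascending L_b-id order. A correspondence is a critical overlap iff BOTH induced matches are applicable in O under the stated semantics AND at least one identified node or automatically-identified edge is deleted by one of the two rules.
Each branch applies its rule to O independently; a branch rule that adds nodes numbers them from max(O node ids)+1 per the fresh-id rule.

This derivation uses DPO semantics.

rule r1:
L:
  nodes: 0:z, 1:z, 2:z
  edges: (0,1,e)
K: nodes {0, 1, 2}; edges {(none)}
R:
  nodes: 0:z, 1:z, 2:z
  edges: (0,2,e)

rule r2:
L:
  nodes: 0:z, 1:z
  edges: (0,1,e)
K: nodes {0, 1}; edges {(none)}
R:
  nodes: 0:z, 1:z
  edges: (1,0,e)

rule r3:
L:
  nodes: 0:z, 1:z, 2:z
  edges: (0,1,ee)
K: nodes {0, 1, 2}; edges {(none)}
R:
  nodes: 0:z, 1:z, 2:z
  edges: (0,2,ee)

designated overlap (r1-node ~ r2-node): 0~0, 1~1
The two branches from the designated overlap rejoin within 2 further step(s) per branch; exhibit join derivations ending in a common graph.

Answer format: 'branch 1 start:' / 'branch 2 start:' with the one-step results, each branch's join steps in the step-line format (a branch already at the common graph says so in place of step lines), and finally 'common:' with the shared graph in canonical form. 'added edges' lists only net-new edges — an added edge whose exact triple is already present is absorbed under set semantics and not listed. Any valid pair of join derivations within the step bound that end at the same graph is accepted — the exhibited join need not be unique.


branch 1 start:
nodes: 0:z, 1:z, 2:z
edges: (0,2,e)
branch 2 start:
nodes: 0:z, 1:z, 2:z
edges: (1,0,e)
branch 1 step 1: rule r1; match: 0->0, 1->2, 2->1; deleted nodes (none); deleted edges (0,2,e); added nodes (none); added edges (0,1,e); result: nodes: 0:z, 1:z, 2:z edges: (0,1,e)
branch 2 step 1: rule r2; match: 0->1, 1->0; deleted nodes (none); deleted edges (1,0,e); added nodes (none); added edges (0,1,e); result: nodes: 0:z, 1:z, 2:z edges: (0,1,e)
common:
nodes: 0:z, 1:z, 2:z
edges: (0,1,e)


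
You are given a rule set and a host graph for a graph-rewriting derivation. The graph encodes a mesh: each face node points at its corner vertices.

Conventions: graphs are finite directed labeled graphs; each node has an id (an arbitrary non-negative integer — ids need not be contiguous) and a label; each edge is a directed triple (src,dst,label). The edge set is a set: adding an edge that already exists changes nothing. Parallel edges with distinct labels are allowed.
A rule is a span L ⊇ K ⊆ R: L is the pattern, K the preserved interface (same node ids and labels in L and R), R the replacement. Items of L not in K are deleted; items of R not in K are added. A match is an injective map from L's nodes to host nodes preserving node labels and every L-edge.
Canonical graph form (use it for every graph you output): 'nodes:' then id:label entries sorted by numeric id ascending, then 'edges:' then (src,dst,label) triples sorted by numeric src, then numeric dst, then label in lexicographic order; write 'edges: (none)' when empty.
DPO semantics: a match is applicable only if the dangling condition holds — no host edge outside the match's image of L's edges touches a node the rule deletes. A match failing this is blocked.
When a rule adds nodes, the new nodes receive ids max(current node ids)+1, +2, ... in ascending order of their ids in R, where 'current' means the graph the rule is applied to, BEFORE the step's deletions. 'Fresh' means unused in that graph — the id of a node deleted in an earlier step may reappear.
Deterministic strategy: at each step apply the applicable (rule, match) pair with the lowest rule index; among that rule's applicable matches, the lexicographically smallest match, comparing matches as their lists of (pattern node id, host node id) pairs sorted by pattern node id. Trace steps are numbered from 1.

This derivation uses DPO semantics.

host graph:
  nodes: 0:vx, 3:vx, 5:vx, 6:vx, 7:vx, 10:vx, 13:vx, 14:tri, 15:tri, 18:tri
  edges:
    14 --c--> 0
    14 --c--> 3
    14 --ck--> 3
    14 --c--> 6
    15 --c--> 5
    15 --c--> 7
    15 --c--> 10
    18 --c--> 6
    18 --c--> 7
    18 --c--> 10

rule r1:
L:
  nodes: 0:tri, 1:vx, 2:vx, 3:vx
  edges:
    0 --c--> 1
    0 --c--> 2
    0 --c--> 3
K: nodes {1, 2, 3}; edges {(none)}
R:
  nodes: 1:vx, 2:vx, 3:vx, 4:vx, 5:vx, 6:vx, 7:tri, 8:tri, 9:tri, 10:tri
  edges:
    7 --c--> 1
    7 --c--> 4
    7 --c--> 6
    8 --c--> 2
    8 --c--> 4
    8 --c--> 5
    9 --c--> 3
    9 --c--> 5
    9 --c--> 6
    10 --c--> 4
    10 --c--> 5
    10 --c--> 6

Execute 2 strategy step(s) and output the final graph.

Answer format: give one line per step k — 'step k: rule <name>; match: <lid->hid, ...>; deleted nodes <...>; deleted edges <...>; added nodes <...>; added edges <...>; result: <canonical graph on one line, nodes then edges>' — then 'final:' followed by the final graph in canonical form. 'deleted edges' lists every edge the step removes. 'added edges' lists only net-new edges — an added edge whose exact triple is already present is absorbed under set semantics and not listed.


step 1: rule r1; match: 0->15, 1->5, 2->7, 3->10; deleted nodes 15; deleted edges (15,5,c); (15,7,c); (15,10,c); added nodes 19, 20, 21, 22, 23, 24, 25; added edges (22,5,c); (22,19,c); (22,21,c); (23,7,c); (23,19,c); (23,20,c); (24,10,c); (24,20,c); (24,21,c); (25,19,c); (25,20,c); (25,21,c); result: nodes: 0:vx, 3:vx, 5:vx, 6:vx, 7:vx, 10:vx, 13:vx, 14:tri, 18:tri, 19:vx, 20:vx, 21:vx, 22:tri, 23:tri, 24:tri, 25:tri edges: (14,0,c); (14,3,c); (14,3,ck); (14,6,c); (18,6,c); (18,7,c); (18,10,c); (22,5,c); (22,19,c); (22,21,c); (23,7,c); (23,19,c); (23,20,c); (24,10,c); (24,20,c); (24,21,c); (25,19,c); (25,20,c); (25,21,c)
step 2: rule r1; match: 0->18, 1->6, 2->7, 3->10; deleted nodes 18; deleted edges (18,6,c); (18,7,c); (18,10,c); added nodes 26, 27, 28, 29, 30, 31, 32; added edges (29,6,c); (29,26,c); (29,28,c); (30,7,c); (30,26,c); (30,27,c); (31,10,c); (31,27,c); (31,28,c); (32,26,c); (32,27,c); (32,28,c); result: nodes: 0:vx, 3:vx, 5:vx, 6:vx, 7:vx, 10:vx, 13:vx, 14:tri, 19:vx, 20:vx, 21:vx, 22:tri, 23:tri, 24:tri, 25:tri, 26:vx, 27:vx, 28:vx, 29:tri, 30:tri, 31:tri, 32:tri edges: (14,0,c); (14,3,c); (14,3,ck); (14,6,c); (22,5,c); (22,19,c); (22,21,c); (23,7,c); (23,19,c); (23,20,c); (24,10,c); (24,20,c); (24,21,c); (25,19,c); (25,20,c); (25,21,c); (29,6,c); (29,26,c); (29,28,c); (30,7,c); (30,26,c); (30,27,c); (31,10,c); (31,27,c); (31,28,c); (32,26,c); (32,27,c); (32,28,c)
final:
nodes: 0:vx, 3:vx, 5:vx, 6:vx, 7:vx, 10:vx, 13:vx, 14:tri, 19:vx, 20:vx, 21:vx, 22:tri, 23:tri, 24:tri, 25:tri, 26:vx, 27:vx, 28:vx, 29:tri, 30:tri, 31:tri, 32:tri
edges: (14,0,c); (14,3,c); (14,3,ck); (14,6,c); (22,5,c); (22,19,c); (22,21,c); (23,7,c); (23,19,c); (23,20,c); (24,10,c); (24,20,c); (24,21,c); (25,19,c); (25,20,c); (25,21,c); (29,6,c); (29,26,c); (29,28,c); (30,7,c); (30,26,c); (30,27,c); (31,10,c); (31,27,c); (31,28,c); (32,26,c); (32,27,c); (32,28,c)


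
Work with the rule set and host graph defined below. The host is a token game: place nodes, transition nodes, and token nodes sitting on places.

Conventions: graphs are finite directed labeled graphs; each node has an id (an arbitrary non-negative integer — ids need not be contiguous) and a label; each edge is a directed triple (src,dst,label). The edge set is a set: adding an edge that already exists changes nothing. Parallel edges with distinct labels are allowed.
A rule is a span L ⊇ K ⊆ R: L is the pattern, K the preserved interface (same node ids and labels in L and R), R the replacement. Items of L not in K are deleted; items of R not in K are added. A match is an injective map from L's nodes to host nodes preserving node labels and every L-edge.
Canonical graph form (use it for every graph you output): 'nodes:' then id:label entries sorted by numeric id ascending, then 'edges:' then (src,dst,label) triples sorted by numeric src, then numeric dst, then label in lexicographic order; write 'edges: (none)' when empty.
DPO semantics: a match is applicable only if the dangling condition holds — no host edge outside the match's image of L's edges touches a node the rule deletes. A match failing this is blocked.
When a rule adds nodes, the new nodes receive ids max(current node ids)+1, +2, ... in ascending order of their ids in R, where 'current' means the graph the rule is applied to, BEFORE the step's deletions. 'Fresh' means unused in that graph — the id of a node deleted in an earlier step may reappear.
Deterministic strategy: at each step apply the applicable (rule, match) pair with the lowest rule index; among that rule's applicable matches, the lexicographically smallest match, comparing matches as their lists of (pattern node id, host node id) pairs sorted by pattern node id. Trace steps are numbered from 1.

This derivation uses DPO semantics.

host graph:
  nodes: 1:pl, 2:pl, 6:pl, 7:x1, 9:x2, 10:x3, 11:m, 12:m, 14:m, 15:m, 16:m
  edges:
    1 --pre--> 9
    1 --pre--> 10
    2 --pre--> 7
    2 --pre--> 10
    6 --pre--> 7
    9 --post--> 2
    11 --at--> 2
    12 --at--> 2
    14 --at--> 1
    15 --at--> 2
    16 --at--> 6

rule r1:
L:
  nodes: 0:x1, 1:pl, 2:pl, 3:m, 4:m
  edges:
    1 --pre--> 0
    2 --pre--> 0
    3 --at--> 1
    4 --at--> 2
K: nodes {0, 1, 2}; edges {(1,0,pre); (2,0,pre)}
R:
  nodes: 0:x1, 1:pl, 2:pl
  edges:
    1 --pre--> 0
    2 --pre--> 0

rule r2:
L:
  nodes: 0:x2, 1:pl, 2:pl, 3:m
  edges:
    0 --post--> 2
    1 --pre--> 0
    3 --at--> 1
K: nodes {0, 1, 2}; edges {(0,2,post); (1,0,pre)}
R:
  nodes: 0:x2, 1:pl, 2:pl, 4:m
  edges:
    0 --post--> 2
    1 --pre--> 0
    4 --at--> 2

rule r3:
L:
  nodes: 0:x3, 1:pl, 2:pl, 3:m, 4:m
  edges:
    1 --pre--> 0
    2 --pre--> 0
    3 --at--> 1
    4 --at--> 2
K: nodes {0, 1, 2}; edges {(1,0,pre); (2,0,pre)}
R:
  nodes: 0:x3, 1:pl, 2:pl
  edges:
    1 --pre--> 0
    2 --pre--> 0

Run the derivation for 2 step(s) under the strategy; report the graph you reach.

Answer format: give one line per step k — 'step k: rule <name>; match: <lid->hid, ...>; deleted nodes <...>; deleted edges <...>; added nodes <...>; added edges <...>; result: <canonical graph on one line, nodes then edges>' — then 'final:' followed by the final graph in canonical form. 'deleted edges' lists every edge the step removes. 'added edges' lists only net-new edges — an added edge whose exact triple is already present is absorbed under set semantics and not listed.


step 1: rule r1; match: 0->7, 1->2, 2->6, 3->11, 4->16; deleted nodes 11, 16; deleted edges (11,2,at); (16,6,at); added nodes (none); added edges (none); result: nodes: 1:pl, 2:pl, 6:pl, 7:x1, 9:x2, 10:x3, 12:m, 14:m, 15:m edges: (1,9,pre); (1,10,pre); (2,7,pre); (2,10,pre); (6,7,pre); (9,2,post); (12,2,at); (14,1,at); (15,2,at)
step 2: rule r2; match: 0->9, 1->1, 2->2, 3->14; deleted nodes 14; deleted edges (14,1,at); added nodes 16; added edges (16,2,at); result: nodes: 1:pl, 2:pl, 6:pl, 7:x1, 9:x2, 10:x3, 12:m, 15:m, 16:m edges: (1,9,pre); (1,10,pre); (2,7,pre); (2,10,pre); (6,7,pre); (9,2,post); (12,2,at); (15,2,at); (16,2,at)
final:
nodes: 1:pl, 2:pl, 6:pl, 7:x1, 9:x2, 10:x3, 12:m, 15:m, 16:m
edges: (1,9,pre); (1,10,pre); (2,7,pre); (2,10,pre); (6,7,pre); (9,2,post); (12,2,at); (15,2,at); (16,2,at)


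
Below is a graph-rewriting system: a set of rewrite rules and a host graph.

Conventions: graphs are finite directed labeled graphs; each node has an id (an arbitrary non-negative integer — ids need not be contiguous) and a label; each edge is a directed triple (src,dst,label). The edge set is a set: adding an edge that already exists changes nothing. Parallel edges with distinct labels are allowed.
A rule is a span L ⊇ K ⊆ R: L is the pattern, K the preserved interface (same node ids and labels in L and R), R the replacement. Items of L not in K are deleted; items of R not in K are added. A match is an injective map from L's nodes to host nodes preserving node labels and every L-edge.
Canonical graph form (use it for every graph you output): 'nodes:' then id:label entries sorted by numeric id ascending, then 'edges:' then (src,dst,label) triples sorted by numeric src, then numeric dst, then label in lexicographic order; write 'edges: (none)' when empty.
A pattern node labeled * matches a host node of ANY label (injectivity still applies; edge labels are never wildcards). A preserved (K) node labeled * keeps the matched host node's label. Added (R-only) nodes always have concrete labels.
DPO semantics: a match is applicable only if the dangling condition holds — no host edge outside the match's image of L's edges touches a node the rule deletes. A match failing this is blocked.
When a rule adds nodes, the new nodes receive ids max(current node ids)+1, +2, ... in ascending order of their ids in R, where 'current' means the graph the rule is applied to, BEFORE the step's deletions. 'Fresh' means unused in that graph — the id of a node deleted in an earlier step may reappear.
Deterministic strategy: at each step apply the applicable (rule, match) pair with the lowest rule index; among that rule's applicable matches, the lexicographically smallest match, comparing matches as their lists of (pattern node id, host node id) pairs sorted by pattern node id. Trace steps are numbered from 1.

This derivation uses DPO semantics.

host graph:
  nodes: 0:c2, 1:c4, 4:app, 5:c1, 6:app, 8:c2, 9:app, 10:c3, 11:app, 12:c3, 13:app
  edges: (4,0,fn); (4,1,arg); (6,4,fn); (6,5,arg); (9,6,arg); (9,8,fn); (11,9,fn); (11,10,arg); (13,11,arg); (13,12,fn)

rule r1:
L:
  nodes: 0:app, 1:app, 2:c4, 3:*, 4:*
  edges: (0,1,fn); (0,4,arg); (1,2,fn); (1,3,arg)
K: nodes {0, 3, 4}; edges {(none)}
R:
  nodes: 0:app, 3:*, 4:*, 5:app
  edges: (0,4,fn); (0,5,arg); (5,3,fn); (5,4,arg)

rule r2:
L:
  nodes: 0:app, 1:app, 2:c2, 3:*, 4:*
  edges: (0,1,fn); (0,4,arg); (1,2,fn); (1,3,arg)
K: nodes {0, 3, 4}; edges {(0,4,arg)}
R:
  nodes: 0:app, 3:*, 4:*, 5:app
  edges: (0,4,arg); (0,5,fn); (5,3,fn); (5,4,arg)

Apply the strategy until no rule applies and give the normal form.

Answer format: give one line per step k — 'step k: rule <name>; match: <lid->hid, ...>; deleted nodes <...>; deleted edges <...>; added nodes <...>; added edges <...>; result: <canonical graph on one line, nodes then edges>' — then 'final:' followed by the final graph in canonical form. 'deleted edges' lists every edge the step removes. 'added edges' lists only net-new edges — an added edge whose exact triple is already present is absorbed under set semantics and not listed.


step 1: rule r2; match: 0->6, 1->4, 2->0, 3->1, 4->5; deleted nodes 0, 4; deleted edges (4,0,fn); (4,1,arg); (6,4,fn); added nodes 14; added edges (6,14,fn); (14,1,fn); (14,5,arg); result: nodes: 1:c4, 5:c1, 6:app, 8:c2, 9:app, 10:c3, 11:app, 12:c3, 13:app, 14:app edges: (6,5,arg); (6,14,fn); (9,6,arg); (9,8,fn); (11,9,fn); (11,10,arg); (13,11,arg); (13,12,fn); (14,1,fn); (14,5,arg)
step 2: rule r2; match: 0->11, 1->9, 2->8, 3->6, 4->10; deleted nodes 8, 9; deleted edges (9,6,arg); (9,8,fn); (11,9,fn); added nodes 15; added edges (11,15,fn); (15,6,fn); (15,10,arg); result: nodes: 1:c4, 5:c1, 6:app, 10:c3, 11:app, 12:c3, 13:app, 14:app, 15:app edges: (6,5,arg); (6,14,fn); (11,10,arg); (11,15,fn); (13,11,arg); (13,12,fn); (14,1,fn); (14,5,arg); (15,6,fn); (15,10,arg)
final:
nodes: 1:c4, 5:c1, 6:app, 10:c3, 11:app, 12:c3, 13:app, 14:app, 15:app
edges: (6,5,arg); (6,14,fn); (11,10,arg); (11,15,fn); (13,11,arg); (13,12,fn); (14,1,fn); (14,5,arg); (15,6,fn); (15,10,arg)


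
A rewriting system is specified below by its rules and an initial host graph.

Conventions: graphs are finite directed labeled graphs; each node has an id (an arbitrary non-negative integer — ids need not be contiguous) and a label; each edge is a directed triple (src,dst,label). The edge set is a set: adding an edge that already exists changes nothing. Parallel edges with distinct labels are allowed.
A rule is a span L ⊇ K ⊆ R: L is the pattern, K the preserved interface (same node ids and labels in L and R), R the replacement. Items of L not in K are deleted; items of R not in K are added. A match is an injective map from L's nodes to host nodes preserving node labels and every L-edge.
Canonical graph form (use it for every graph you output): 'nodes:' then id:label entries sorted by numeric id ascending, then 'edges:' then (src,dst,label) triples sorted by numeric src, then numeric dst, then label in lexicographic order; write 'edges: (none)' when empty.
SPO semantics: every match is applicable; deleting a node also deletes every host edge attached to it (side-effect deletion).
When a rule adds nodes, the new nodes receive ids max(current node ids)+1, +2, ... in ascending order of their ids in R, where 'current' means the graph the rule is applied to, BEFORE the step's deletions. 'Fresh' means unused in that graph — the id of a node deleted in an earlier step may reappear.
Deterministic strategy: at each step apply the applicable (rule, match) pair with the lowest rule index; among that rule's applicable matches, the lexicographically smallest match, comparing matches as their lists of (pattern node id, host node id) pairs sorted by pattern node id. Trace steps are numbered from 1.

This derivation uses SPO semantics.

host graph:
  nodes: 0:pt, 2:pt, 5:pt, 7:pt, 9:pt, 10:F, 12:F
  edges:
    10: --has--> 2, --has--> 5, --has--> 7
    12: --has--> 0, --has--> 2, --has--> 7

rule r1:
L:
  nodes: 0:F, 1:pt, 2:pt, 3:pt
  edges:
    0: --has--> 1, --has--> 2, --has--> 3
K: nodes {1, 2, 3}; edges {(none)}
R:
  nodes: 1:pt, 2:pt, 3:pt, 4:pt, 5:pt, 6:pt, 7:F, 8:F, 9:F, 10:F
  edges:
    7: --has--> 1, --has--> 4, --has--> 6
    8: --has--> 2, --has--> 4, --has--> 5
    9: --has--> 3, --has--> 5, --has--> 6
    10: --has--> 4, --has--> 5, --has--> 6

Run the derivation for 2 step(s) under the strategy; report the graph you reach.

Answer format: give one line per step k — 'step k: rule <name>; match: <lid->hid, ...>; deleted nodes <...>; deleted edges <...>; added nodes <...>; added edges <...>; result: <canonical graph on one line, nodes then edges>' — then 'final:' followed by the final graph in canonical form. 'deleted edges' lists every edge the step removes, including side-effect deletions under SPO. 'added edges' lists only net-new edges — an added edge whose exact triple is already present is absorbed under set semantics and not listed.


step 1: rule r1; match: 0->10, 1->2, 2->5, 3->7; deleted nodes 10; deleted edges (10,2,has); (10,5,has); (10,7,has); added nodes 13, 14, 15, 16, 17, 18, 19; added edges (16,2,has); (16,13,has); (16,15,has); (17,5,has); (17,13,has); (17,14,has); (18,7,has); (18,14,has); (18,15,has); (19,13,has); (19,14,has); (19,15,has); result: nodes: 0:pt, 2:pt, 5:pt, 7:pt, 9:pt, 12:F, 13:pt, 14:pt, 15:pt, 16:F, 17:F, 18:F, 19:F edges: (12,0,has); (12,2,has); (12,7,has); (16,2,has); (16,13,has); (16,15,has); (17,5,has); (17,13,has); (17,14,has); (18,7,has); (18,14,has); (18,15,has); (19,13,has); (19,14,has); (19,15,has)
step 2: rule r1; match: 0->12, 1->0, 2->2, 3->7; deleted nodes 12; deleted edges (12,0,has); (12,2,has); (12,7,has); added nodes 20, 21, 22, 23, 24, 25, 26; added edges (23,0,has); (23,20,has); (23,22,has); (24,2,has); (24,20,has); (24,21,has); (25,7,has); (25,21,has); (25,22,has); (26,20,has); (26,21,has); (26,22,has); result: nodes: 0:pt, 2:pt, 5:pt, 7:pt, 9:pt, 13:pt, 14:pt, 15:pt, 16:F, 17:F, 18:F, 19:F, 20:pt, 21:pt, 22:pt, 23:F, 24:F, 25:F, 26:F edges: (16,2,has); (16,13,has); (16,15,has); (17,5,has); (17,13,has); (17,14,has); (18,7,has); (18,14,has); (18,15,has); (19,13,has); (19,14,has); (19,15,has); (23,0,has); (23,20,has); (23,22,has); (24,2,has); (24,20,has); (24,21,has); (25,7,has); (25,21,has); (25,22,has); (26,20,has); (26,21,has); (26,22,has)
final:
nodes: 0:pt, 2:pt, 5:pt, 7:pt, 9:pt, 13:pt, 14:pt, 15:pt, 16:F, 17:F, 18:F, 19:F, 20:pt, 21:pt, 22:pt, 23:F, 24:F, 25:F, 26:F
edges: (16,2,has); (16,13,has); (16,15,has); (17,5,has); (17,13,has); (17,14,has); (18,7,has); (18,14,has); (18,15,has); (19,13,has); (19,14,has); (19,15,has); (23,0,has); (23,20,has); (23,22,has); (24,2,has); (24,20,has); (24,21,has); (25,7,has); (25,21,has); (25,22,has); (26,20,has); (26,21,has); (26,22,has)


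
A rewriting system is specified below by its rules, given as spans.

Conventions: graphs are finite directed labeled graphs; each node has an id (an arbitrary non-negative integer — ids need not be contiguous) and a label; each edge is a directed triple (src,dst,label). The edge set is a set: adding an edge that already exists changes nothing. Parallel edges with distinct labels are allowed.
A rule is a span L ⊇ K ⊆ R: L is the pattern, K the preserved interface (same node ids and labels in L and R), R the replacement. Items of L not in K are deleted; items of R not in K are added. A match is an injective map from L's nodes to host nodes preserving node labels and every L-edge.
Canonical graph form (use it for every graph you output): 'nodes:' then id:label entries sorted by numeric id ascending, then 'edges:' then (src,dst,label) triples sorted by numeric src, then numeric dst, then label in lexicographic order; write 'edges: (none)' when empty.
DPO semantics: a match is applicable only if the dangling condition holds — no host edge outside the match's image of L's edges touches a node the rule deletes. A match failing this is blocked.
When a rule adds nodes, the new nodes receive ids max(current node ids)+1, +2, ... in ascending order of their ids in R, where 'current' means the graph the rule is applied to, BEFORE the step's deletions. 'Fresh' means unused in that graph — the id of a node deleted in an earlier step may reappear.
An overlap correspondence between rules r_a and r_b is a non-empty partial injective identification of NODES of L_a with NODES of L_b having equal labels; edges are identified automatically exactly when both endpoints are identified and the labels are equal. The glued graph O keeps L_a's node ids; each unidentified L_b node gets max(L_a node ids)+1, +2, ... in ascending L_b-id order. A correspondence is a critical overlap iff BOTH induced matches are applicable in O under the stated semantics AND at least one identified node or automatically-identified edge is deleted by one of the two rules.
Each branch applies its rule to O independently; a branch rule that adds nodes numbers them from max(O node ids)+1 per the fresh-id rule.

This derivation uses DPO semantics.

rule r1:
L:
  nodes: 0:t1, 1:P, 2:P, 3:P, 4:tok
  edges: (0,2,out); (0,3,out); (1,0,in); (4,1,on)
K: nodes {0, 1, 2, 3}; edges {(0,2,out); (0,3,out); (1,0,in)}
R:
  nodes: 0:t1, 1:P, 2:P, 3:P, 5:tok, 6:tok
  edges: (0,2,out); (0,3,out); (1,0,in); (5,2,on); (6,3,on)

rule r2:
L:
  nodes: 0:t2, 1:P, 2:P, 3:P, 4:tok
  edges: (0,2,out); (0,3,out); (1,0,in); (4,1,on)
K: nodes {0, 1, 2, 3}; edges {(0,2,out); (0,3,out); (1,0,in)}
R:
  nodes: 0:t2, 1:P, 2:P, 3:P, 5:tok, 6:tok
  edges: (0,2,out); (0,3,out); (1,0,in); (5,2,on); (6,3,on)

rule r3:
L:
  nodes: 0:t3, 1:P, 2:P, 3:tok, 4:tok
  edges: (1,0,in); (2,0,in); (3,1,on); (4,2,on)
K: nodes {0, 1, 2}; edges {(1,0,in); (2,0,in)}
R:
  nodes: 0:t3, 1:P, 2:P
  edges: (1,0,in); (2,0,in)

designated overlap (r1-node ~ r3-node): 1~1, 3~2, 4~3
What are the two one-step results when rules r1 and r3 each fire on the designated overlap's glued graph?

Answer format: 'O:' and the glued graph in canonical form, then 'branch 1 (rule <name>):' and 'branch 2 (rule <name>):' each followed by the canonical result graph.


O:
nodes: 0:t1, 1:P, 2:P, 3:P, 4:tok, 5:t3, 6:tok
edges: (0,2,out); (0,3,out); (1,0,in); (1,5,in); (3,5,in); (4,1,on); (6,3,on)
branch 1 (rule r1):
nodes: 0:t1, 1:P, 2:P, 3:P, 5:t3, 6:tok, 7:tok, 8:tok
edges: (0,2,out); (0,3,out); (1,0,in); (1,5,in); (3,5,in); (6,3,on); (7,2,on); (8,3,on)
branch 2 (rule r3):
nodes: 0:t1, 1:P, 2:P, 3:P, 5:t3
edges: (0,2,out); (0,3,out); (1,0,in); (1,5,in); (3,5,in)


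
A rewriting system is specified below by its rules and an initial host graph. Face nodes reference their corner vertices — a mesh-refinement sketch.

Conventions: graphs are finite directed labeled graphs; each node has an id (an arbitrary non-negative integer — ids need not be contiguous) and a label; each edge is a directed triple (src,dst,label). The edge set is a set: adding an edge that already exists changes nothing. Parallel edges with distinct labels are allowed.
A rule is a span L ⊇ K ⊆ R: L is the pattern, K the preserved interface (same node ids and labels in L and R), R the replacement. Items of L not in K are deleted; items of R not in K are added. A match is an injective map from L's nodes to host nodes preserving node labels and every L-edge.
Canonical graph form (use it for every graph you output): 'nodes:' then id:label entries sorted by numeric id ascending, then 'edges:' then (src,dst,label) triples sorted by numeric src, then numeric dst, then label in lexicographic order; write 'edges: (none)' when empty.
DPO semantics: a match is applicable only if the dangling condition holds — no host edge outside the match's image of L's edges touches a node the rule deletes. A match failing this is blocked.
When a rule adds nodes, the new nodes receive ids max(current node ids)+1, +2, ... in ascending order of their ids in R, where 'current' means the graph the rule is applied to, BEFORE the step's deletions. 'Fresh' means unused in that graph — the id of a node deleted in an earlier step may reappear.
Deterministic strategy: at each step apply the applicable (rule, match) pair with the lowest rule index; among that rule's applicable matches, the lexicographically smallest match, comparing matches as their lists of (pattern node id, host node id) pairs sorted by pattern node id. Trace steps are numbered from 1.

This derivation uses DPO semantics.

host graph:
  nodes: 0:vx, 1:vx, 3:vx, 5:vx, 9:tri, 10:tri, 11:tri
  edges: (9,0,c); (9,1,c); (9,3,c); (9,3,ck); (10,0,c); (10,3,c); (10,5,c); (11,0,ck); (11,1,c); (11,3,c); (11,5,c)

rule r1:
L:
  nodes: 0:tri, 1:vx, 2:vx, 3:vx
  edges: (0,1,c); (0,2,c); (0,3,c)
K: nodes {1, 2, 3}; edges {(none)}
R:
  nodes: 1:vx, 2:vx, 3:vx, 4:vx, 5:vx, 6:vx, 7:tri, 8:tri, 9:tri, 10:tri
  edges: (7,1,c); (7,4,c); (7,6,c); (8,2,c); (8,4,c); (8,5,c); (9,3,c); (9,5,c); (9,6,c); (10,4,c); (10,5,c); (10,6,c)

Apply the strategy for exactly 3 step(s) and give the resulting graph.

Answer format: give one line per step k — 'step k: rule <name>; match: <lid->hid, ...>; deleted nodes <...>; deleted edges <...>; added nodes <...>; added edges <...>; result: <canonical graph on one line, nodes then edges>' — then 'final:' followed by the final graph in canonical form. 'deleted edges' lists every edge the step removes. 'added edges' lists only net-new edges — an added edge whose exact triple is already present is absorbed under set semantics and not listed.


step 1: rule r1; match: 0->10, 1->0, 2->3, 3->5; deleted nodes 10; deleted edges (10,0,c); (10,3,c); (10,5,c); added nodes 12, 13, 14, 15, 16, 17, 18; added edges (15,0,c); (15,12,c); (15,14,c); (16,3,c); (16,12,c); (16,13,c); (17,5,c); (17,13,c); (17,14,c); (18,12,c); (18,13,c); (18,14,c); result: nodes: 0:vx, 1:vx, 3:vx, 5:vx, 9:tri, 11:tri, 12:vx, 13:vx, 14:vx, 15:tri, 16:tri, 17:tri, 18:tri edges: (9,0,c); (9,1,c); (9,3,c); (9,3,ck); (11,0,ck); (11,1,c); (11,3,c); (11,5,c); (15,0,c); (15,12,c); (15,14,c); (16,3,c); (16,12,c); (16,13,c); (17,5,c); (17,13,c); (17,14,c); (18,12,c); (18,13,c); (18,14,c)
step 2: rule r1; match: 0->15, 1->0, 2->12, 3->14; deleted nodes 15; deleted edges (15,0,c); (15,12,c); (15,14,c); added nodes 19, 20, 21, 22, 23, 24, 25; added edges (22,0,c); (22,19,c); (22,21,c); (23,12,c); (23,19,c); (23,20,c); (24,14,c); (24,20,c); (24,21,c); (25,19,c); (25,20,c); (25,21,c); result: nodes: 0:vx, 1:vx, 3:vx, 5:vx, 9:tri, 11:tri, 12:vx, 13:vx, 14:vx, 16:tri, 17:tri, 18:tri, 19:vx, 20:vx, 21:vx, 22:tri, 23:tri, 24:tri, 25:tri edges: (9,0,c); (9,1,c); (9,3,c); (9,3,ck); (11,0,ck); (11,1,c); (11,3,c); (11,5,c); (16,3,c); (16,12,c); (16,13,c); (17,5,c); (17,13,c); (17,14,c); (18,12,c); (18,13,c); (18,14,c); (22,0,c); (22,19,c); (22,21,c); (23,12,c); (23,19,c); (23,20,c); (24,14,c); (24,20,c); (24,21,c); (25,19,c); (25,20,c); (25,21,c)
step 3: rule r1; match: 0->16, 1->3, 2->12, 3->13; deleted nodes 16; deleted edges (16,3,c); (16,12,c); (16,13,c); added nodes 26, 27, 28, 29, 30, 31, 32; added edges (29,3,c); (29,26,c); (29,28,c); (30,12,c); (30,26,c); (30,27,c); (31,13,c); (31,27,c); (31,28,c); (32,26,c); (32,27,c); (32,28,c); result: nodes: 0:vx, 1:vx, 3:vx, 5:vx, 9:tri, 11:tri, 12:vx, 13:vx, 14:vx, 17:tri, 18:tri, 19:vx, 20:vx, 21:vx, 22:tri, 23:tri, 24:tri, 25:tri, 26:vx, 27:vx, 28:vx, 29:tri, 30:tri, 31:tri, 32:tri edges: (9,0,c); (9,1,c); (9,3,c); (9,3,ck); (11,0,ck); (11,1,c); (11,3,c); (11,5,c); (17,5,c); (17,13,c); (17,14,c); (18,12,c); (18,13,c); (18,14,c); (22,0,c); (22,19,c); (22,21,c); (23,12,c); (23,19,c); (23,20,c); (24,14,c); (24,20,c); (24,21,c); (25,19,c); (25,20,c); (25,21,c); (29,3,c); (29,26,c); (29,28,c); (30,12,c); (30,26,c); (30,27,c); (31,13,c); (31,27,c); (31,28,c); (32,26,c); (32,27,c); (32,28,c)
final:
nodes: 0:vx, 1:vx, 3:vx, 5:vx, 9:tri, 11:tri, 12:vx, 13:vx, 14:vx, 17:tri, 18:tri, 19:vx, 20:vx, 21:vx, 22:tri, 23:tri, 24:tri, 25:tri, 26:vx, 27:vx, 28:vx, 29:tri, 30:tri, 31:tri, 32:tri
edges: (9,0,c); (9,1,c); (9,3,c); (9,3,ck); (11,0,ck); (11,1,c); (11,3,c); (11,5,c); (17,5,c); (17,13,c); (17,14,c); (18,12,c); (18,13,c); (18,14,c); (22,0,c); (22,19,c); (22,21,c); (23,12,c); (23,19,c); (23,20,c); (24,14,c); (24,20,c); (24,21,c); (25,19,c); (25,20,c); (25,21,c); (29,3,c); (29,26,c); (29,28,c); (30,12,c); (30,26,c); (30,27,c); (31,13,c); (31,27,c); (31,28,c); (32,26,c); (32,27,c); (32,28,c)


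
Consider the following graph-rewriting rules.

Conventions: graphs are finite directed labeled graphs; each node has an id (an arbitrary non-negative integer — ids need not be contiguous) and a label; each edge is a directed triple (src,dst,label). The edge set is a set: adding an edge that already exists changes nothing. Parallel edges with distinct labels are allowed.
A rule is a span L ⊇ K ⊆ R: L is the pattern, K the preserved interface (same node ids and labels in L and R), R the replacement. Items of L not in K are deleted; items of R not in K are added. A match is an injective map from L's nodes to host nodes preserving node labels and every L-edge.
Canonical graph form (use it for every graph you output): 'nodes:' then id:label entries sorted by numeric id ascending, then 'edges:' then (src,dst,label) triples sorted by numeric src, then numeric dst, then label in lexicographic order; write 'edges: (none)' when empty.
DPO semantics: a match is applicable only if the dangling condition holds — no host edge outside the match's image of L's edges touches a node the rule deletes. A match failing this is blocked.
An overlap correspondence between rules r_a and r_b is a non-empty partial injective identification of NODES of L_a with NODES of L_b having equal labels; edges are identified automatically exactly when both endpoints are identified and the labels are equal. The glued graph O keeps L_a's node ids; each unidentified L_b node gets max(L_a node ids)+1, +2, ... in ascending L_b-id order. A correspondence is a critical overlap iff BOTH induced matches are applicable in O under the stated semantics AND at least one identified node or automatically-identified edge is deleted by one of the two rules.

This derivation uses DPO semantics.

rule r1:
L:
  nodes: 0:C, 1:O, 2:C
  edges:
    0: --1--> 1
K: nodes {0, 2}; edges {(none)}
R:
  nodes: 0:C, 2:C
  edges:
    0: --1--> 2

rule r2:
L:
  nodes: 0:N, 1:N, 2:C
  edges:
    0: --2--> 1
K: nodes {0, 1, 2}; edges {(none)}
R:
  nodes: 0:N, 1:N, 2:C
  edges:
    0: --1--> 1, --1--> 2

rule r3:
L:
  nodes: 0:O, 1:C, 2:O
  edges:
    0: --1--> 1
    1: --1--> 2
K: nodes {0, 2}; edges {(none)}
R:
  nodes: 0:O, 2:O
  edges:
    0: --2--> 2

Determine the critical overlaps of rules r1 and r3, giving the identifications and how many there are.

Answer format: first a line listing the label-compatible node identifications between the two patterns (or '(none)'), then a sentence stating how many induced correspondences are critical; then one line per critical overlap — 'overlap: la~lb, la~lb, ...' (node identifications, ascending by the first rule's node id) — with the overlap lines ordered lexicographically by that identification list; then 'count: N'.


label-compatible node identifications between L(r1) and L(r3): 0~1, 1~0, 1~2, 2~1
2 of the induced correspondences are critical overlaps of r1 and r3.
overlap: 0~1, 1~2
overlap: 2~1
count: 2


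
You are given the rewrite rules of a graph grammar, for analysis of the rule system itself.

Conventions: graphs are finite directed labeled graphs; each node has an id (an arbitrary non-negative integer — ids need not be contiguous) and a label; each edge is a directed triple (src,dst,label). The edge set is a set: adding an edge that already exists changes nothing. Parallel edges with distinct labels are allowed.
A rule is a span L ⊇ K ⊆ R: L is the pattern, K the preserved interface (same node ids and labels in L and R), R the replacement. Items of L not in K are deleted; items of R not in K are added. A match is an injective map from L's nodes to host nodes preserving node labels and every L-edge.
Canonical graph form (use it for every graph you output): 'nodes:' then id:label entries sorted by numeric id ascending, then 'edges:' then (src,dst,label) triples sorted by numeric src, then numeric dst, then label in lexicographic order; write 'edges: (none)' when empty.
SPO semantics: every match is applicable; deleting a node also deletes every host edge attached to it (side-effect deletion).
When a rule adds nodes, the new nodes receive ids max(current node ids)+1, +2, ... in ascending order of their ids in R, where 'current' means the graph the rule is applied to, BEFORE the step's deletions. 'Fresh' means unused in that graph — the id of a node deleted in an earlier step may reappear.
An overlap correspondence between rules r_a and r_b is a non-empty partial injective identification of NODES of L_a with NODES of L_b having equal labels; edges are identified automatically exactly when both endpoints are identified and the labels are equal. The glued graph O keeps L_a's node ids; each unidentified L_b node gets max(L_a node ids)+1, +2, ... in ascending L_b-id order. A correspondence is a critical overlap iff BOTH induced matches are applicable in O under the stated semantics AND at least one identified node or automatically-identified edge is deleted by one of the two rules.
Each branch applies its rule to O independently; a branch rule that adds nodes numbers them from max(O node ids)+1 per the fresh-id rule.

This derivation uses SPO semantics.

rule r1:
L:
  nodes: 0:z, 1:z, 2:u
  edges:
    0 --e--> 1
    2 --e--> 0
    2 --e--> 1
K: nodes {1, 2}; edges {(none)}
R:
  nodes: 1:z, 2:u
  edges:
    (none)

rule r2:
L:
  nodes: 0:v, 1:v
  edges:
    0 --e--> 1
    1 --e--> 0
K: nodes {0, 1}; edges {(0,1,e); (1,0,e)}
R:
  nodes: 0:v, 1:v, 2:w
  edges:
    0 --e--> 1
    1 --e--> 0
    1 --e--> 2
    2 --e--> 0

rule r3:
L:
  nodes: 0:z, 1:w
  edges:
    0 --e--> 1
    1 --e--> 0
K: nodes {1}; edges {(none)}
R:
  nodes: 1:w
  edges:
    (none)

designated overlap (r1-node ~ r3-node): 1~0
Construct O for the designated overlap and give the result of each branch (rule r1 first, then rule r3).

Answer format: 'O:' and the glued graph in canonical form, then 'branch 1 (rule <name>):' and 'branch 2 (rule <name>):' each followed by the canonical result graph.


O:
nodes: 0:z, 1:z, 2:u, 3:w
edges: (0,1,e); (1,3,e); (2,0,e); (2,1,e); (3,1,e)
branch 1 (rule r1):
nodes: 1:z, 2:u, 3:w
edges: (1,3,e); (3,1,e)
branch 2 (rule r3):
nodes: 0:z, 2:u, 3:w
edges: (2,0,e)


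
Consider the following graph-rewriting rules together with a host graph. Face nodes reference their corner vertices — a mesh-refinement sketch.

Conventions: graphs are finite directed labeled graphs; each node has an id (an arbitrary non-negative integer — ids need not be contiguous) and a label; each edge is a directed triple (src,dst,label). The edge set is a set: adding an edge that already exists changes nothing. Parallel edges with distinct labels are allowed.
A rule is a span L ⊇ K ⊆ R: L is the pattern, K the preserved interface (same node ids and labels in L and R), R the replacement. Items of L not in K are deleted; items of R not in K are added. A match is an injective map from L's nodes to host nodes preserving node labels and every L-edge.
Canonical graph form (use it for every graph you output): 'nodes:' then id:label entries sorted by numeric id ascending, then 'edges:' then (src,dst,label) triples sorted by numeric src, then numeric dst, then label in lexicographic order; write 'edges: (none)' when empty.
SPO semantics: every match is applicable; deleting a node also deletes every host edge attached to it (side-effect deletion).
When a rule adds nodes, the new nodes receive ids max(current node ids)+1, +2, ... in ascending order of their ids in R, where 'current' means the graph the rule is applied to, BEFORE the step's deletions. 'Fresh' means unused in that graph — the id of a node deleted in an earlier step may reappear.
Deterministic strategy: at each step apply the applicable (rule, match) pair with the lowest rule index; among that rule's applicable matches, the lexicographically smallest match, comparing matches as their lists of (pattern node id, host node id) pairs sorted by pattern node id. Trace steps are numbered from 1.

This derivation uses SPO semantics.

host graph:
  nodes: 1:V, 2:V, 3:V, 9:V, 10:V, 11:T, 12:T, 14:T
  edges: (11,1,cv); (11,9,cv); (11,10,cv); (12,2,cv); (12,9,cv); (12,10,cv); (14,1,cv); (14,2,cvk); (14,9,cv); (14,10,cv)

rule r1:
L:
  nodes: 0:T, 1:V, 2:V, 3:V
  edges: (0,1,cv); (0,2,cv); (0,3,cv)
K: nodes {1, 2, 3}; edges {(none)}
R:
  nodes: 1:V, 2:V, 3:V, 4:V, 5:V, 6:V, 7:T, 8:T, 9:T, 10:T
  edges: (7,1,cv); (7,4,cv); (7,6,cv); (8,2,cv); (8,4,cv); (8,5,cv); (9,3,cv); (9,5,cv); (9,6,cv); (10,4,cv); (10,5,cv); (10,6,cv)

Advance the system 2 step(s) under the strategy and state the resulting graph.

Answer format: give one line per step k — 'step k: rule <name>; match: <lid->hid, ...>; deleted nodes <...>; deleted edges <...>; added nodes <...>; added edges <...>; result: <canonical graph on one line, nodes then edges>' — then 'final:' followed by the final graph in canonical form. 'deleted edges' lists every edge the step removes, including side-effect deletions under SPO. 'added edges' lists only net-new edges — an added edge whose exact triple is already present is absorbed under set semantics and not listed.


step 1: rule r1; match: 0->11, 1->1, 2->9, 3->10; deleted nodes 11; deleted edges (11,1,cv); (11,9,cv); (11,10,cv); added nodes 15, 16, 17, 18, 19, 20, 21; added edges (18,1,cv); (18,15,cv); (18,17,cv); (19,9,cv); (19,15,cv); (19,16,cv); (20,10,cv); (20,16,cv); (20,17,cv); (21,15,cv); (21,16,cv); (21,17,cv); result: nodes: 1:V, 2:V, 3:V, 9:V, 10:V, 12:T, 14:T, 15:V, 16:V, 17:V, 18:T, 19:T, 20:T, 21:T edges: (12,2,cv); (12,9,cv); (12,10,cv); (14,1,cv); (14,2,cvk); (14,9,cv); (14,10,cv); (18,1,cv); (18,15,cv); (18,17,cv); (19,9,cv); (19,15,cv); (19,16,cv); (20,10,cv); (20,16,cv); (20,17,cv); (21,15,cv); (21,16,cv); (21,17,cv)
step 2: rule r1; match: 0->12, 1->2, 2->9, 3->10; deleted nodes 12; deleted edges (12,2,cv); (12,9,cv); (12,10,cv); added nodes 22, 23, 24, 25, 26, 27, 28; added edges (25,2,cv); (25,22,cv); (25,24,cv); (26,9,cv); (26,22,cv); (26,23,cv); (27,10,cv); (27,23,cv); (27,24,cv); (28,22,cv); (28,23,cv); (28,24,cv); result: nodes: 1:V, 2:V, 3:V, 9:V, 10:V, 14:T, 15:V, 16:V, 17:V, 18:T, 19:T, 20:T, 21:T, 22:V, 23:V, 24:V, 25:T, 26:T, 27:T, 28:T edges: (14,1,cv); (14,2,cvk); (14,9,cv); (14,10,cv); (18,1,cv); (18,15,cv); (18,17,cv); (19,9,cv); (19,15,cv); (19,16,cv); (20,10,cv); (20,16,cv); (20,17,cv); (21,15,cv); (21,16,cv); (21,17,cv); (25,2,cv); (25,22,cv); (25,24,cv); (26,9,cv); (26,22,cv); (26,23,cv); (27,10,cv); (27,23,cv); (27,24,cv); (28,22,cv); (28,23,cv); (28,24,cv)
final:
nodes: 1:V, 2:V, 3:V, 9:V, 10:V, 14:T, 15:V, 16:V, 17:V, 18:T, 19:T, 20:T, 21:T, 22:V, 23:V, 24:V, 25:T, 26:T, 27:T, 28:T
edges: (14,1,cv); (14,2,cvk); (14,9,cv); (14,10,cv); (18,1,cv); (18,15,cv); (18,17,cv); (19,9,cv); (19,15,cv); (19,16,cv); (20,10,cv); (20,16,cv); (20,17,cv); (21,15,cv); (21,16,cv); (21,17,cv); (25,2,cv); (25,22,cv); (25,24,cv); (26,9,cv); (26,22,cv); (26,23,cv); (27,10,cv); (27,23,cv); (27,24,cv); (28,22,cv); (28,23,cv); (28,24,cv)
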